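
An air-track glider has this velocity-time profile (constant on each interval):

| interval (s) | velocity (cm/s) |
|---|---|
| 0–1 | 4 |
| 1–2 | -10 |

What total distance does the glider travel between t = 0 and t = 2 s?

14 cm

Distance (not displacement) is the total path length: add the absolute areas under v-t.
0–1 s: |4| × 1 = 4 cm
1–2 s: |-10| × 1 = 10 cm
Total distance = 14 cm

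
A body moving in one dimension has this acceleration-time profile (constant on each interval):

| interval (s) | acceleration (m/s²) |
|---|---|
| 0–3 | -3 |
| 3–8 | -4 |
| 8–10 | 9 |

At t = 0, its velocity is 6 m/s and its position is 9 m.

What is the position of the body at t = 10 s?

-79.5 m

On each constant-a segment, Δv = aΔt and Δx = v₀Δt + ½aΔt²; chain segment to segment.
0–3 s: v starts 6 m/s; Δx = 6·3 + ½·-3·3² = 4.5 m; v ends -3 m/s.
3–8 s: v starts -3 m/s; Δx = -3·5 + ½·-4·5² = -65 m; v ends -23 m/s.
8–10 s: v starts -23 m/s; Δx = -23·2 + ½·9·2² = -28 m; v ends -5 m/s.
x(10) = 9 + Σ Δx = -79.5 m.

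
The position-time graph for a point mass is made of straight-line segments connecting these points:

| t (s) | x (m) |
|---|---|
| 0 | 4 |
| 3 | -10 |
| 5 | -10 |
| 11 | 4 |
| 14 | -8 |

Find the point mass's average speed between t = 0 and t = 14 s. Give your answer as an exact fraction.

20/7 m/s

Average speed = (total path length)/(elapsed time); on a piecewise-linear x-t graph the path length is Σ|Δx|.
0–3 s: |Δx| = |-10 − 4| = 14 m
3–5 s: |Δx| = |-10 − -10| = 0 m
5–11 s: |Δx| = |4 − -10| = 14 m
11–14 s: |Δx| = |-8 − 4| = 12 m
Total path = 40 m; average speed = 40/14 = 20/7 m/s.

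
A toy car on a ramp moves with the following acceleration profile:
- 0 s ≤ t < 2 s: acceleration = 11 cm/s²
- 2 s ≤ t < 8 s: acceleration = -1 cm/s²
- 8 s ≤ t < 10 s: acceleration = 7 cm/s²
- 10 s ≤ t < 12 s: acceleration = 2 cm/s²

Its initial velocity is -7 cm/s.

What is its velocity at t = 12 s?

Δv equals the area under the a-t graph; then v = v₀ + Δv.
0–2 s: 11 × 2 = 22 cm/s
2–8 s: -1 × 6 = -6 cm/s
8–10 s: 7 × 2 = 14 cm/s
10–12 s: 2 × 2 = 4 cm/s
Δv = 34 cm/s, so v(12) = -7 + (34) = 27 cm/s.

27 cm/s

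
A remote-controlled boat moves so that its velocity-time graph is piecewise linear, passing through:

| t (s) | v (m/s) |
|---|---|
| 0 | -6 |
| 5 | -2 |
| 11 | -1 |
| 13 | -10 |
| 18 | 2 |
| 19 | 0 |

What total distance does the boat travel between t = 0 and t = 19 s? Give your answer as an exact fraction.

Distance (not displacement) is the total path length: add the absolute areas under v-t.
0–5 s: |½(-6 + -2)(5)| = 20 m
5–11 s: |½(-2 + -1)(6)| = 9 m
11–13 s: |½(-1 + -10)(2)| = 11 m
13–18 s: v = 0 at t = 103/6 s; triangle areas 125/6 + 5/6 = 65/3 m
18–19 s: |½(2 + 0)(1)| = 1 m
Total distance = 188/3 m

188/3 m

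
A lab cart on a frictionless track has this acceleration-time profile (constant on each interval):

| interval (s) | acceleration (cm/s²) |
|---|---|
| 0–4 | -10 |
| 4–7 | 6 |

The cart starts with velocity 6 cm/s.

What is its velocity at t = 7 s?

Δv equals the area under the a-t graph; then v = v₀ + Δv.
0–4 s: -10 × 4 = -40 cm/s
4–7 s: 6 × 3 = 18 cm/s
Δv = -22 cm/s, so v(7) = 6 + (-22) = -16 cm/s.

-16 cm/s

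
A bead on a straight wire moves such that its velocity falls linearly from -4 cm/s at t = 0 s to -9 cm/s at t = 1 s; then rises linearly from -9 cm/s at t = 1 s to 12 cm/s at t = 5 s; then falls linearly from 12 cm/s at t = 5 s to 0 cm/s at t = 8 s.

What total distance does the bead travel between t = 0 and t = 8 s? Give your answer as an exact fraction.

643/14 cm

Distance (not displacement) is the total path length: add the absolute areas under v-t.
0–1 s: |½(-4 + -9)(1)| = 6.5 cm
1–5 s: v = 0 at t = 19/7 s; triangle areas 54/7 + 96/7 = 150/7 cm
5–8 s: |½(12 + 0)(3)| = 18 cm
Total distance = 643/14 cm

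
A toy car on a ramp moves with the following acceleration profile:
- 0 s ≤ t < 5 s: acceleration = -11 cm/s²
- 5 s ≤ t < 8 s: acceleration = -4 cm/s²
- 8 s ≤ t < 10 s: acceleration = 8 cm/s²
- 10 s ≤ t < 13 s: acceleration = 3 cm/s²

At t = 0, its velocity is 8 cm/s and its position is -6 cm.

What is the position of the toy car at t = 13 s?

-480 cm

On each constant-a segment, Δv = aΔt and Δx = v₀Δt + ½aΔt²; chain segment to segment.
0–5 s: v starts 8 cm/s; Δx = 8·5 + ½·-11·5² = -97.5 cm; v ends -47 cm/s.
5–8 s: v starts -47 cm/s; Δx = -47·3 + ½·-4·3² = -159 cm; v ends -59 cm/s.
8–10 s: v starts -59 cm/s; Δx = -59·2 + ½·8·2² = -102 cm; v ends -43 cm/s.
10–13 s: v starts -43 cm/s; Δx = -43·3 + ½·3·3² = -115.5 cm; v ends -34 cm/s.
x(13) = -6 + Σ Δx = -480 cm.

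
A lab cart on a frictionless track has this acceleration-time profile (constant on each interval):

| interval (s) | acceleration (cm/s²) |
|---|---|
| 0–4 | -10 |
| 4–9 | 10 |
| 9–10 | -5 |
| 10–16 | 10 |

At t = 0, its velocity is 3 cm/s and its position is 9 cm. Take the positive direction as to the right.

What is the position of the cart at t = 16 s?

On each constant-a segment, Δv = aΔt and Δx = v₀Δt + ½aΔt²; chain segment to segment.
0–4 s: v starts 3 cm/s; Δx = 3·4 + ½·-10·4² = -68 cm; v ends -37 cm/s.
4–9 s: v starts -37 cm/s; Δx = -37·5 + ½·10·5² = -60 cm; v ends 13 cm/s.
9–10 s: v starts 13 cm/s; Δx = 13·1 + ½·-5·1² = 10.5 cm; v ends 8 cm/s.
10–16 s: v starts 8 cm/s; Δx = 8·6 + ½·10·6² = 228 cm; v ends 68 cm/s.
x(16) = 9 + Σ Δx = 119.5 cm.

119.5 cm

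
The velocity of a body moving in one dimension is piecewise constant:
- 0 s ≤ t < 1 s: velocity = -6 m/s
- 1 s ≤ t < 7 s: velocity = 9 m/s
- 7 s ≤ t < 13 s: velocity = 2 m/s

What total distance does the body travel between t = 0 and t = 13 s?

Total distance travelled is ∫|v| dt — sum the magnitudes of each area piece.
0–1 s: |-6| × 1 = 6 m
1–7 s: |9| × 6 = 54 m
7–13 s: |2| × 6 = 12 m
Total distance = 72 m

72 m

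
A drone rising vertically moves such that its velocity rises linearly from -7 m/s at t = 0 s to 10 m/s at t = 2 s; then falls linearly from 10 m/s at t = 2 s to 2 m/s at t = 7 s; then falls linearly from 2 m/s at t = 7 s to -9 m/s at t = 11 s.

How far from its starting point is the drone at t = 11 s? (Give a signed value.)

19 m

Displacement is the signed area under the v-t curve.
0–2 s: ½(-7 + 10)(2) = 3 m
2–7 s: ½(10 + 2)(5) = 30 m
7–11 s: ½(2 + -9)(4) = -14 m
Net displacement = 19 m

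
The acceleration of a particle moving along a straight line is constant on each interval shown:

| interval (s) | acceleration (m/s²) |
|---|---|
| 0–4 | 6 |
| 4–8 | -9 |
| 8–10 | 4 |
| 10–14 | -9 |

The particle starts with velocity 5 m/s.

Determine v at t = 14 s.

Δv equals the area under the a-t graph; then v = v₀ + Δv.
0–4 s: 6 × 4 = 24 m/s
4–8 s: -9 × 4 = -36 m/s
8–10 s: 4 × 2 = 8 m/s
10–14 s: -9 × 4 = -36 m/s
Δv = -40 m/s, so v(14) = 5 + (-40) = -35 m/s.

-35 m/s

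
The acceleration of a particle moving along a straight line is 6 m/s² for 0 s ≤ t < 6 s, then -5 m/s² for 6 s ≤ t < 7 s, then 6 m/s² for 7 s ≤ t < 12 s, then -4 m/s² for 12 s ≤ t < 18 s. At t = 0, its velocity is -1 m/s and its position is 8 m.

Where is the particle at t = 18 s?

655.5 m

On each constant-a segment, Δv = aΔt and Δx = v₀Δt + ½aΔt²; chain segment to segment.
0–6 s: v starts -1 m/s; Δx = -1·6 + ½·6·6² = 102 m; v ends 35 m/s.
6–7 s: v starts 35 m/s; Δx = 35·1 + ½·-5·1² = 32.5 m; v ends 30 m/s.
7–12 s: v starts 30 m/s; Δx = 30·5 + ½·6·5² = 225 m; v ends 60 m/s.
12–18 s: v starts 60 m/s; Δx = 60·6 + ½·-4·6² = 288 m; v ends 36 m/s.
x(18) = 8 + Σ Δx = 655.5 m.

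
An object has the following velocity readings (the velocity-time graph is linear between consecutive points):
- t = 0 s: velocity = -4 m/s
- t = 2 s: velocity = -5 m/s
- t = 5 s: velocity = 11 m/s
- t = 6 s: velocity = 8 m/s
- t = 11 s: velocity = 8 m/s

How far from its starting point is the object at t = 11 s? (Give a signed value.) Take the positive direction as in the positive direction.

Displacement is the signed area under the v-t curve.
0–2 s: ½(-4 + -5)(2) = -9 m
2–5 s: ½(-5 + 11)(3) = 9 m
5–6 s: ½(11 + 8)(1) = 9.5 m
6–11 s: 8 × 5 = 40 m
Net displacement = 49.5 m

49.5 m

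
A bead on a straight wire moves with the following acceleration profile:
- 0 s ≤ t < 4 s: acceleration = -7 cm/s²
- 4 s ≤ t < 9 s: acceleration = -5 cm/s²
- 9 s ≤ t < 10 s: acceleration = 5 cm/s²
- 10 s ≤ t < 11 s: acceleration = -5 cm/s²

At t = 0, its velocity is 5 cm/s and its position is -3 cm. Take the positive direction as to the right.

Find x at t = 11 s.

On each constant-a segment, Δv = aΔt and Δx = v₀Δt + ½aΔt²; chain segment to segment.
0–4 s: v starts 5 cm/s; Δx = 5·4 + ½·-7·4² = -36 cm; v ends -23 cm/s.
4–9 s: v starts -23 cm/s; Δx = -23·5 + ½·-5·5² = -177.5 cm; v ends -48 cm/s.
9–10 s: v starts -48 cm/s; Δx = -48·1 + ½·5·1² = -45.5 cm; v ends -43 cm/s.
10–11 s: v starts -43 cm/s; Δx = -43·1 + ½·-5·1² = -45.5 cm; v ends -48 cm/s.
x(11) = -3 + Σ Δx = -307.5 cm.

-307.5 cm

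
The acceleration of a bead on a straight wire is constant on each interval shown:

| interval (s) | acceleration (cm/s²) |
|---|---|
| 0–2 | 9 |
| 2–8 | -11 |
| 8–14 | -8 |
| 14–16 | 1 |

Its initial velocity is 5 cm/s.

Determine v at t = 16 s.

Δv equals the area under the a-t graph; then v = v₀ + Δv.
0–2 s: 9 × 2 = 18 cm/s
2–8 s: -11 × 6 = -66 cm/s
8–14 s: -8 × 6 = -48 cm/s
14–16 s: 1 × 2 = 2 cm/s
Δv = -94 cm/s, so v(16) = 5 + (-94) = -89 cm/s.

-89 cm/s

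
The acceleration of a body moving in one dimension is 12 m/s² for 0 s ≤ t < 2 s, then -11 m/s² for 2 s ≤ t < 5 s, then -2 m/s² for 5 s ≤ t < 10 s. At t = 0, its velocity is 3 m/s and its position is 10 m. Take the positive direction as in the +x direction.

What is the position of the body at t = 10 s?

16.5 m

On each constant-a segment, Δv = aΔt and Δx = v₀Δt + ½aΔt²; chain segment to segment.
0–2 s: v starts 3 m/s; Δx = 3·2 + ½·12·2² = 30 m; v ends 27 m/s.
2–5 s: v starts 27 m/s; Δx = 27·3 + ½·-11·3² = 31.5 m; v ends -6 m/s.
5–10 s: v starts -6 m/s; Δx = -6·5 + ½·-2·5² = -55 m; v ends -16 m/s.
x(10) = 10 + Σ Δx = 16.5 m.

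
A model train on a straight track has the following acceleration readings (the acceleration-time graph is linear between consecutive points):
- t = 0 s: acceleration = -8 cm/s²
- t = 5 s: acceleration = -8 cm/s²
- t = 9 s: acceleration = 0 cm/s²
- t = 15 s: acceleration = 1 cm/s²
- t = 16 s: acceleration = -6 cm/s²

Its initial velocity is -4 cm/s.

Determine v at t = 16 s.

-59.5 cm/s

Δv equals the area under the a-t graph; then v = v₀ + Δv.
0–5 s: -8 × 5 = -40 cm/s
5–9 s: ½(-8 + 0)(4) = -16 cm/s
9–15 s: ½(0 + 1)(6) = 3 cm/s
15–16 s: ½(1 + -6)(1) = -2.5 cm/s
Δv = -55.5 cm/s, so v(16) = -4 + (-55.5) = -59.5 cm/s.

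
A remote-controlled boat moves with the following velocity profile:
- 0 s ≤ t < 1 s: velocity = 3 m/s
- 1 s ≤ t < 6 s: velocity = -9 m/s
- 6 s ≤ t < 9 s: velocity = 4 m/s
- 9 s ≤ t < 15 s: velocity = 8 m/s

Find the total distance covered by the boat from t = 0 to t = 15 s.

Total distance travelled is ∫|v| dt — sum the magnitudes of each area piece.
0–1 s: |3| × 1 = 3 m
1–6 s: |-9| × 5 = 45 m
6–9 s: |4| × 3 = 12 m
9–15 s: |8| × 6 = 48 m
Total distance = 108 m

108 m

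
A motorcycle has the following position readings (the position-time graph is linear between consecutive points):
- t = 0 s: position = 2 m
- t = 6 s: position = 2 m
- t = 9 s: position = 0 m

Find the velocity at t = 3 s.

Velocity is the slope of the x-t graph on 0–6 s: (2 − 2)/(6 − 0) = 0 m/s.

0 m/s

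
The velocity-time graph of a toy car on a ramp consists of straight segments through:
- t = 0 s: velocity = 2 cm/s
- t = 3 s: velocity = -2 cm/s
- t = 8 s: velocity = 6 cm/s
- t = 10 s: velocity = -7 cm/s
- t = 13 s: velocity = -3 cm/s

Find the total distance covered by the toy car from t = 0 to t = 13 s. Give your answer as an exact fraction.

Distance (not displacement) is the total path length: add the absolute areas under v-t.
0–3 s: v = 0 at t = 1.5 s; triangle areas 1.5 + 1.5 = 3 cm
3–8 s: v = 0 at t = 4.25 s; triangle areas 1.25 + 11.25 = 12.5 cm
8–10 s: v = 0 at t = 116/13 s; triangle areas 36/13 + 49/13 = 85/13 cm
10–13 s: |½(-7 + -3)(3)| = 15 cm
Total distance = 963/26 cm

963/26 cm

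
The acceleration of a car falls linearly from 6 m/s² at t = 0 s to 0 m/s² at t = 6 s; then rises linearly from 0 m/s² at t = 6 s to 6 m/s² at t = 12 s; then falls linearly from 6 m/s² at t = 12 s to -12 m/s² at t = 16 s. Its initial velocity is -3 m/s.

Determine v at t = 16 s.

21 m/s

Δv equals the area under the a-t graph; then v = v₀ + Δv.
0–6 s: ½(6 + 0)(6) = 18 m/s
6–12 s: ½(0 + 6)(6) = 18 m/s
12–16 s: ½(6 + -12)(4) = -12 m/s
Δv = 24 m/s, so v(16) = -3 + (24) = 21 m/s.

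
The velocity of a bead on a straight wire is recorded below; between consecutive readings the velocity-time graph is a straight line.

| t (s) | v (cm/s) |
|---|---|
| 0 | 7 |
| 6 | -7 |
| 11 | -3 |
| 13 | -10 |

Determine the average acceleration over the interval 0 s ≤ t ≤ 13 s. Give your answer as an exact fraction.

-17/13 cm/s²

Average acceleration = Δv/Δt = (-10 − 7)/(13 − 0) = -17/13 cm/s².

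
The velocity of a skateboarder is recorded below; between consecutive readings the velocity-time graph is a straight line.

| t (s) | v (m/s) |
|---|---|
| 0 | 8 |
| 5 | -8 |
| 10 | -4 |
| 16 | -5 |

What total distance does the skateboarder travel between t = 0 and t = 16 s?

77 m

Distance (not displacement) is the total path length: add the absolute areas under v-t.
0–5 s: v = 0 at t = 2.5 s; triangle areas 10 + 10 = 20 m
5–10 s: |½(-8 + -4)(5)| = 30 m
10–16 s: |½(-4 + -5)(6)| = 27 m
Total distance = 77 m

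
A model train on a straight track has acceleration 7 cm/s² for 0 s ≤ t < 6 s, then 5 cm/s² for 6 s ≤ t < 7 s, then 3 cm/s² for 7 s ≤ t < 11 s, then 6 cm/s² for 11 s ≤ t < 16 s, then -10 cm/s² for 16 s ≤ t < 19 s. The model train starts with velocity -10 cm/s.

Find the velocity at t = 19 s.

49 cm/s

Δv equals the area under the a-t graph; then v = v₀ + Δv.
0–6 s: 7 × 6 = 42 cm/s
6–7 s: 5 × 1 = 5 cm/s
7–11 s: 3 × 4 = 12 cm/s
11–16 s: 6 × 5 = 30 cm/s
16–19 s: -10 × 3 = -30 cm/s
Δv = 59 cm/s, so v(19) = -10 + (59) = 49 cm/s.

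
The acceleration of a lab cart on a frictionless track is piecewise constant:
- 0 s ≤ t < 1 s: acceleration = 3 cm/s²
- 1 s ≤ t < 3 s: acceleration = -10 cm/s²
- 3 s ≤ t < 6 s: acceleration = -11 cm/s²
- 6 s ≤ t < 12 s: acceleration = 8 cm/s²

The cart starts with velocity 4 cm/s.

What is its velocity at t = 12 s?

2 cm/s

Δv equals the area under the a-t graph; then v = v₀ + Δv.
0–1 s: 3 × 1 = 3 cm/s
1–3 s: -10 × 2 = -20 cm/s
3–6 s: -11 × 3 = -33 cm/s
6–12 s: 8 × 6 = 48 cm/s
Δv = -2 cm/s, so v(12) = 4 + (-2) = 2 cm/s.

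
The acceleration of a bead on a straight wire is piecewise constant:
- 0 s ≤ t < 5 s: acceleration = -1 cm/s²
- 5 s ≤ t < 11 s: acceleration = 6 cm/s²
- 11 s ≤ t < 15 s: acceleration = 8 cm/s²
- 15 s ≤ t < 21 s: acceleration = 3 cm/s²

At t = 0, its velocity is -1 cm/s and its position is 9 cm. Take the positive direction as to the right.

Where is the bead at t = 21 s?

On each constant-a segment, Δv = aΔt and Δx = v₀Δt + ½aΔt²; chain segment to segment.
0–5 s: v starts -1 cm/s; Δx = -1·5 + ½·-1·5² = -17.5 cm; v ends -6 cm/s.
5–11 s: v starts -6 cm/s; Δx = -6·6 + ½·6·6² = 72 cm; v ends 30 cm/s.
11–15 s: v starts 30 cm/s; Δx = 30·4 + ½·8·4² = 184 cm; v ends 62 cm/s.
15–21 s: v starts 62 cm/s; Δx = 62·6 + ½·3·6² = 426 cm; v ends 80 cm/s.
x(21) = 9 + Σ Δx = 673.5 cm.

673.5 cm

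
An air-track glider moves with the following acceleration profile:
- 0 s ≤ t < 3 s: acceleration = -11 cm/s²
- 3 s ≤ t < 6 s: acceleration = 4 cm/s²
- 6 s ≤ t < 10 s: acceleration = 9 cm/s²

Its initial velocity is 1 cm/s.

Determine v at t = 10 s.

Δv equals the area under the a-t graph; then v = v₀ + Δv.
0–3 s: -11 × 3 = -33 cm/s
3–6 s: 4 × 3 = 12 cm/s
6–10 s: 9 × 4 = 36 cm/s
Δv = 15 cm/s, so v(10) = 1 + (15) = 16 cm/s.

16 cm/s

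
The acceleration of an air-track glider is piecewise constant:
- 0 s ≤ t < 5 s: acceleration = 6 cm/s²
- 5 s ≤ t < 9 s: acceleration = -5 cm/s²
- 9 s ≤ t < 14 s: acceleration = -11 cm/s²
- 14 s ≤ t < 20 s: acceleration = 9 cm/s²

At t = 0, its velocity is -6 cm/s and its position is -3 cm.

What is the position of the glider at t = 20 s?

On each constant-a segment, Δv = aΔt and Δx = v₀Δt + ½aΔt²; chain segment to segment.
0–5 s: v starts -6 cm/s; Δx = -6·5 + ½·6·5² = 45 cm; v ends 24 cm/s.
5–9 s: v starts 24 cm/s; Δx = 24·4 + ½·-5·4² = 56 cm; v ends 4 cm/s.
9–14 s: v starts 4 cm/s; Δx = 4·5 + ½·-11·5² = -117.5 cm; v ends -51 cm/s.
14–20 s: v starts -51 cm/s; Δx = -51·6 + ½·9·6² = -144 cm; v ends 3 cm/s.
x(20) = -3 + Σ Δx = -163.5 cm.

-163.5 cm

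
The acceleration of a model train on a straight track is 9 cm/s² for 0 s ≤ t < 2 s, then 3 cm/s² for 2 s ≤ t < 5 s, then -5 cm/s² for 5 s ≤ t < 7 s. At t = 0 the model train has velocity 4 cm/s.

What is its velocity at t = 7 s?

Δv equals the area under the a-t graph; then v = v₀ + Δv.
0–2 s: 9 × 2 = 18 cm/s
2–5 s: 3 × 3 = 9 cm/s
5–7 s: -5 × 2 = -10 cm/s
Δv = 17 cm/s, so v(7) = 4 + (17) = 21 cm/s.

21 cm/s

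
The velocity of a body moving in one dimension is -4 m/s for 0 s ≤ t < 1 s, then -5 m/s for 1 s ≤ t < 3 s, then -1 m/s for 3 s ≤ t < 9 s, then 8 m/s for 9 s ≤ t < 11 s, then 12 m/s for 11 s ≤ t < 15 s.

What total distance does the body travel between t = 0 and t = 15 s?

84 m

Total distance travelled is ∫|v| dt — sum the magnitudes of each area piece.
0–1 s: |-4| × 1 = 4 m
1–3 s: |-5| × 2 = 10 m
3–9 s: |-1| × 6 = 6 m
9–11 s: |8| × 2 = 16 m
11–15 s: |12| × 4 = 48 m
Total distance = 84 m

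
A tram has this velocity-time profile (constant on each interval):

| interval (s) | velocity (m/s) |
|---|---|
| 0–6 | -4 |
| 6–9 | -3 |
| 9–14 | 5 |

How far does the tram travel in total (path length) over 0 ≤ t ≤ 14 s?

Distance (not displacement) is the total path length: add the absolute areas under v-t.
0–6 s: |-4| × 6 = 24 m
6–9 s: |-3| × 3 = 9 m
9–14 s: |5| × 5 = 25 m
Total distance = 58 m

58 m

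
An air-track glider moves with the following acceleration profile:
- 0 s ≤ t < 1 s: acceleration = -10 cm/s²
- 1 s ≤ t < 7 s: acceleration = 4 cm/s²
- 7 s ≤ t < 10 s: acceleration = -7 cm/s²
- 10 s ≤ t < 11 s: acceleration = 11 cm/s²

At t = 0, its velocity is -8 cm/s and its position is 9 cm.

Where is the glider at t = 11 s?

On each constant-a segment, Δv = aΔt and Δx = v₀Δt + ½aΔt²; chain segment to segment.
0–1 s: v starts -8 cm/s; Δx = -8·1 + ½·-10·1² = -13 cm; v ends -18 cm/s.
1–7 s: v starts -18 cm/s; Δx = -18·6 + ½·4·6² = -36 cm; v ends 6 cm/s.
7–10 s: v starts 6 cm/s; Δx = 6·3 + ½·-7·3² = -13.5 cm; v ends -15 cm/s.
10–11 s: v starts -15 cm/s; Δx = -15·1 + ½·11·1² = -9.5 cm; v ends -4 cm/s.
x(11) = 9 + Σ Δx = -63 cm.

-63 cm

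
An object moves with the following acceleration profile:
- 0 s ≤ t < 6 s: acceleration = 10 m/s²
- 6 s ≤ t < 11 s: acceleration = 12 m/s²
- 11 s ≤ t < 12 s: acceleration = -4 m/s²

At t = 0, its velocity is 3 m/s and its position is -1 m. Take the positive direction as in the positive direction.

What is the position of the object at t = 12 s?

On each constant-a segment, Δv = aΔt and Δx = v₀Δt + ½aΔt²; chain segment to segment.
0–6 s: v starts 3 m/s; Δx = 3·6 + ½·10·6² = 198 m; v ends 63 m/s.
6–11 s: v starts 63 m/s; Δx = 63·5 + ½·12·5² = 465 m; v ends 123 m/s.
11–12 s: v starts 123 m/s; Δx = 123·1 + ½·-4·1² = 121 m; v ends 119 m/s.
x(12) = -1 + Σ Δx = 783 m.

783 m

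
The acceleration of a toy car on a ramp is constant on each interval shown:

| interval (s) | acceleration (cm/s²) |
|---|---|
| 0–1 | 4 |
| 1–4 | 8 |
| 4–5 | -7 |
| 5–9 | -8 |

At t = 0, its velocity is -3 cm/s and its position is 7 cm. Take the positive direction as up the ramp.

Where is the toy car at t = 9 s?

On each constant-a segment, Δv = aΔt and Δx = v₀Δt + ½aΔt²; chain segment to segment.
0–1 s: v starts -3 cm/s; Δx = -3·1 + ½·4·1² = -1 cm; v ends 1 cm/s.
1–4 s: v starts 1 cm/s; Δx = 1·3 + ½·8·3² = 39 cm; v ends 25 cm/s.
4–5 s: v starts 25 cm/s; Δx = 25·1 + ½·-7·1² = 21.5 cm; v ends 18 cm/s.
5–9 s: v starts 18 cm/s; Δx = 18·4 + ½·-8·4² = 8 cm; v ends -14 cm/s.
x(9) = 7 + Σ Δx = 74.5 cm.

74.5 cm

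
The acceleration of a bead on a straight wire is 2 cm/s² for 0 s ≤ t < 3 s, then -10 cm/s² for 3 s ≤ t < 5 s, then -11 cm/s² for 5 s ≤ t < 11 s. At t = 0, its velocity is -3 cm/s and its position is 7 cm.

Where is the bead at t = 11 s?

-307 cm

On each constant-a segment, Δv = aΔt and Δx = v₀Δt + ½aΔt²; chain segment to segment.
0–3 s: v starts -3 cm/s; Δx = -3·3 + ½·2·3² = 0 cm; v ends 3 cm/s.
3–5 s: v starts 3 cm/s; Δx = 3·2 + ½·-10·2² = -14 cm; v ends -17 cm/s.
5–11 s: v starts -17 cm/s; Δx = -17·6 + ½·-11·6² = -300 cm; v ends -83 cm/s.
x(11) = 7 + Σ Δx = -307 cm.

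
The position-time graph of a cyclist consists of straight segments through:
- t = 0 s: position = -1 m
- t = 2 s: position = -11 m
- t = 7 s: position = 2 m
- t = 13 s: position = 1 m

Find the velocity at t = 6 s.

2.6 m/s

Velocity is the slope of the x-t graph on 2–7 s: (2 − -11)/(7 − 2) = 2.6 m/s.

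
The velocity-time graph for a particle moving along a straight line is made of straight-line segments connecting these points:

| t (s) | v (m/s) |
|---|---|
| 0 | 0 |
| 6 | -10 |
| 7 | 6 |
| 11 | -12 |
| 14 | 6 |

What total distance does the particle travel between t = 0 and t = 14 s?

69.25 m

Distance (not displacement) is the total path length: add the absolute areas under v-t.
0–6 s: |½(0 + -10)(6)| = 30 m
6–7 s: v = 0 at t = 6.625 s; triangle areas 3.125 + 1.125 = 4.25 m
7–11 s: v = 0 at t = 25/3 s; triangle areas 4 + 16 = 20 m
11–14 s: v = 0 at t = 13 s; triangle areas 12 + 3 = 15 m
Total distance = 69.25 m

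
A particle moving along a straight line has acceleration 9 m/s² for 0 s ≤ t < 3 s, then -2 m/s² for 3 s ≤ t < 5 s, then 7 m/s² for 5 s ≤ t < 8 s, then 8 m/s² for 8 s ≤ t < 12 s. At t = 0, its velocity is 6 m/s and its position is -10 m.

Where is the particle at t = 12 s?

493 m

On each constant-a segment, Δv = aΔt and Δx = v₀Δt + ½aΔt²; chain segment to segment.
0–3 s: v starts 6 m/s; Δx = 6·3 + ½·9·3² = 58.5 m; v ends 33 m/s.
3–5 s: v starts 33 m/s; Δx = 33·2 + ½·-2·2² = 62 m; v ends 29 m/s.
5–8 s: v starts 29 m/s; Δx = 29·3 + ½·7·3² = 118.5 m; v ends 50 m/s.
8–12 s: v starts 50 m/s; Δx = 50·4 + ½·8·4² = 264 m; v ends 82 m/s.
x(12) = -10 + Σ Δx = 493 m.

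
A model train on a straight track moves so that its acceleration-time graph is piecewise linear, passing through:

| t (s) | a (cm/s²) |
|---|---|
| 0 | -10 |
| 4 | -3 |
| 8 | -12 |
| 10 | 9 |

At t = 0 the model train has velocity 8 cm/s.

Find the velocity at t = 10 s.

Δv equals the area under the a-t graph; then v = v₀ + Δv.
0–4 s: ½(-10 + -3)(4) = -26 cm/s
4–8 s: ½(-3 + -12)(4) = -30 cm/s
8–10 s: ½(-12 + 9)(2) = -3 cm/s
Δv = -59 cm/s, so v(10) = 8 + (-59) = -51 cm/s.

-51 cm/s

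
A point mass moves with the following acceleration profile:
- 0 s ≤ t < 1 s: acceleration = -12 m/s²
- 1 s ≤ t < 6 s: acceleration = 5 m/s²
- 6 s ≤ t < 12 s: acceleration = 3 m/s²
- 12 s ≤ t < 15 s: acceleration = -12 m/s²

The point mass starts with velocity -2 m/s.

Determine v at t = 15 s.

Δv equals the area under the a-t graph; then v = v₀ + Δv.
0–1 s: -12 × 1 = -12 m/s
1–6 s: 5 × 5 = 25 m/s
6–12 s: 3 × 6 = 18 m/s
12–15 s: -12 × 3 = -36 m/s
Δv = -5 m/s, so v(15) = -2 + (-5) = -7 m/s.

-7 m/s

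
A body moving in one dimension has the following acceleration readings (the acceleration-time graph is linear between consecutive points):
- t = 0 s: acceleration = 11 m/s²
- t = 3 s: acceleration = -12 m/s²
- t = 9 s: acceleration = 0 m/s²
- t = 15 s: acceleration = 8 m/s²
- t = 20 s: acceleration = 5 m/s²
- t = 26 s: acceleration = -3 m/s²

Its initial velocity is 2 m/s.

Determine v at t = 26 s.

Δv equals the area under the a-t graph; then v = v₀ + Δv.
0–3 s: ½(11 + -12)(3) = -1.5 m/s
3–9 s: ½(-12 + 0)(6) = -36 m/s
9–15 s: ½(0 + 8)(6) = 24 m/s
15–20 s: ½(8 + 5)(5) = 32.5 m/s
20–26 s: ½(5 + -3)(6) = 6 m/s
Δv = 25 m/s, so v(26) = 2 + (25) = 27 m/s.

27 m/s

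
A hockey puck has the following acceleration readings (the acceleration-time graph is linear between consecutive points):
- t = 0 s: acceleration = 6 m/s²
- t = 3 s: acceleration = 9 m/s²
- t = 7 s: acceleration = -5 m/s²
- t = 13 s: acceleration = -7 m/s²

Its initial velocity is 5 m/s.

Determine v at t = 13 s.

-0.5 m/s

Δv equals the area under the a-t graph; then v = v₀ + Δv.
0–3 s: ½(6 + 9)(3) = 22.5 m/s
3–7 s: ½(9 + -5)(4) = 8 m/s
7–13 s: ½(-5 + -7)(6) = -36 m/s
Δv = -5.5 m/s, so v(13) = 5 + (-5.5) = -0.5 m/s.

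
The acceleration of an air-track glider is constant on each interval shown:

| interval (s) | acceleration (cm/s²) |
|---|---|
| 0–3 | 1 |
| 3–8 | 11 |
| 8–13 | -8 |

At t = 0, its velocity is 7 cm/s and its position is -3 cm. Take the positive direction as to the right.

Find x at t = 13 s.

435 cm

On each constant-a segment, Δv = aΔt and Δx = v₀Δt + ½aΔt²; chain segment to segment.
0–3 s: v starts 7 cm/s; Δx = 7·3 + ½·1·3² = 25.5 cm; v ends 10 cm/s.
3–8 s: v starts 10 cm/s; Δx = 10·5 + ½·11·5² = 187.5 cm; v ends 65 cm/s.
8–13 s: v starts 65 cm/s; Δx = 65·5 + ½·-8·5² = 225 cm; v ends 25 cm/s.
x(13) = -3 + Σ Δx = 435 cm.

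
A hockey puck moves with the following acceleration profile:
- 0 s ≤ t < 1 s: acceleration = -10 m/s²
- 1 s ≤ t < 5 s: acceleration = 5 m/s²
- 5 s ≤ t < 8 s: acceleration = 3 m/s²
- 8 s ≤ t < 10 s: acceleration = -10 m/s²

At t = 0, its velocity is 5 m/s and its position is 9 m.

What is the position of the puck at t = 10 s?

115.5 m

On each constant-a segment, Δv = aΔt and Δx = v₀Δt + ½aΔt²; chain segment to segment.
0–1 s: v starts 5 m/s; Δx = 5·1 + ½·-10·1² = 0 m; v ends -5 m/s.
1–5 s: v starts -5 m/s; Δx = -5·4 + ½·5·4² = 20 m; v ends 15 m/s.
5–8 s: v starts 15 m/s; Δx = 15·3 + ½·3·3² = 58.5 m; v ends 24 m/s.
8–10 s: v starts 24 m/s; Δx = 24·2 + ½·-10·2² = 28 m; v ends 4 m/s.
x(10) = 9 + Σ Δx = 115.5 m.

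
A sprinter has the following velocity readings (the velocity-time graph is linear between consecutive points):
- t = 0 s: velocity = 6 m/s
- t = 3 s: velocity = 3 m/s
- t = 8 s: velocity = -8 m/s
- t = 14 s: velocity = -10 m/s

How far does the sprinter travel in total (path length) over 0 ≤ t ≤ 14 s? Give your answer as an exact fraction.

925/11 m

Distance (not displacement) is the total path length: add the absolute areas under v-t.
0–3 s: |½(6 + 3)(3)| = 13.5 m
3–8 s: v = 0 at t = 48/11 s; triangle areas 45/22 + 160/11 = 365/22 m
8–14 s: |½(-8 + -10)(6)| = 54 m
Total distance = 925/11 m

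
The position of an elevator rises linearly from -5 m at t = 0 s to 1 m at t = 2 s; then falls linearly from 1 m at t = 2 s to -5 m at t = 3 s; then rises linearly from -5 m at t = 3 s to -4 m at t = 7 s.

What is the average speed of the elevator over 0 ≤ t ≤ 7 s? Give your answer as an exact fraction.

Average speed = (total path length)/(elapsed time); on a piecewise-linear x-t graph the path length is Σ|Δx|.
0–2 s: |Δx| = |1 − -5| = 6 m
2–3 s: |Δx| = |-5 − 1| = 6 m
3–7 s: |Δx| = |-4 − -5| = 1 m
Total path = 13 m; average speed = 13/7 = 13/7 m/s.

13/7 m/s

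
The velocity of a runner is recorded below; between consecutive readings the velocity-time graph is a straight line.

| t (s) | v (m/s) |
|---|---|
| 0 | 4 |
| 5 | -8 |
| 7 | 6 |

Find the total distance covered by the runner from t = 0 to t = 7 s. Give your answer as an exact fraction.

500/21 m

Distance (not displacement) is the total path length: add the absolute areas under v-t.
0–5 s: v = 0 at t = 5/3 s; triangle areas 10/3 + 40/3 = 50/3 m
5–7 s: v = 0 at t = 43/7 s; triangle areas 32/7 + 18/7 = 50/7 m
Total distance = 500/21 m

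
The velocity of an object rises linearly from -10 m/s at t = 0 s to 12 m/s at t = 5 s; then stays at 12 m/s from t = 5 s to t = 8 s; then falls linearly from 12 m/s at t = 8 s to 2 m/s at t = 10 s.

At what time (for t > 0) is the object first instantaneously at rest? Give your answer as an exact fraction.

t = 25/11 s

v changes sign on 0–5 s (from -10 to 12); the graph is linear there, so v = 0 at t = 0 + (10)·(5 − 0)/(12 − -10) = 25/11 s.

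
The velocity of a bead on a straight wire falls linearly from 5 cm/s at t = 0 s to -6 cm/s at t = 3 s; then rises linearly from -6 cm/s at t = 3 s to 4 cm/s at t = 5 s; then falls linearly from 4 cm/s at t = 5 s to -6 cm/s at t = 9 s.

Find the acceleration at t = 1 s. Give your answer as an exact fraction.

-11/3 cm/s²

Acceleration is the slope of the v-t graph on 0–3 s: (-6 − 5)/(3 − 0) = -11/3 cm/s².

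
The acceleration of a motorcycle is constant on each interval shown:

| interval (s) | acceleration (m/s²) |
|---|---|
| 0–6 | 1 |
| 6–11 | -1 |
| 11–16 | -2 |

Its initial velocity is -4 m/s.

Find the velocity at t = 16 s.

-13 m/s

Δv equals the area under the a-t graph; then v = v₀ + Δv.
0–6 s: 1 × 6 = 6 m/s
6–11 s: -1 × 5 = -5 m/s
11–16 s: -2 × 5 = -10 m/s
Δv = -9 m/s, so v(16) = -4 + (-9) = -13 m/s.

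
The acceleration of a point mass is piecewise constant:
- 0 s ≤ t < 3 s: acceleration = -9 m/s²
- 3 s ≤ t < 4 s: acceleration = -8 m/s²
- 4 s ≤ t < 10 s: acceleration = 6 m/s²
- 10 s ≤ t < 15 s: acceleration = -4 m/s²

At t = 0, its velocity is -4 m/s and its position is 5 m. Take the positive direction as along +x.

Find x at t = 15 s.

-273.5 m

On each constant-a segment, Δv = aΔt and Δx = v₀Δt + ½aΔt²; chain segment to segment.
0–3 s: v starts -4 m/s; Δx = -4·3 + ½·-9·3² = -52.5 m; v ends -31 m/s.
3–4 s: v starts -31 m/s; Δx = -31·1 + ½·-8·1² = -35 m; v ends -39 m/s.
4–10 s: v starts -39 m/s; Δx = -39·6 + ½·6·6² = -126 m; v ends -3 m/s.
10–15 s: v starts -3 m/s; Δx = -3·5 + ½·-4·5² = -65 m; v ends -23 m/s.
x(15) = 5 + Σ Δx = -273.5 m.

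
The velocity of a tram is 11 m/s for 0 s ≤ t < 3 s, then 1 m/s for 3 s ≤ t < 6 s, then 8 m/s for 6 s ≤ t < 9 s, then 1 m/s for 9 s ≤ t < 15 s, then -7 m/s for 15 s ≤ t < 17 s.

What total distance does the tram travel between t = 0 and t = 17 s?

80 m

Distance (not displacement) is the total path length: add the absolute areas under v-t.
0–3 s: |11| × 3 = 33 m
3–6 s: |1| × 3 = 3 m
6–9 s: |8| × 3 = 24 m
9–15 s: |1| × 6 = 6 m
15–17 s: |-7| × 2 = 14 m
Total distance = 80 m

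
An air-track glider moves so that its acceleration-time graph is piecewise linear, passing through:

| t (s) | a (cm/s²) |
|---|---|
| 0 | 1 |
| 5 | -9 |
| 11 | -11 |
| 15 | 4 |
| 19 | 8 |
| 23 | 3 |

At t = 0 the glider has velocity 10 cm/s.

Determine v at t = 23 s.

Δv equals the area under the a-t graph; then v = v₀ + Δv.
0–5 s: ½(1 + -9)(5) = -20 cm/s
5–11 s: ½(-9 + -11)(6) = -60 cm/s
11–15 s: ½(-11 + 4)(4) = -14 cm/s
15–19 s: ½(4 + 8)(4) = 24 cm/s
19–23 s: ½(8 + 3)(4) = 22 cm/s
Δv = -48 cm/s, so v(23) = 10 + (-48) = -38 cm/s.

-38 cm/s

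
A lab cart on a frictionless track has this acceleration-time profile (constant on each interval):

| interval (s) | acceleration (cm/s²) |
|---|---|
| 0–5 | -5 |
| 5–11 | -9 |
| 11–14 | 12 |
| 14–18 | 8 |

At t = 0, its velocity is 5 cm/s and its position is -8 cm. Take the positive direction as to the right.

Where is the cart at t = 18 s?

-583.5 cm

On each constant-a segment, Δv = aΔt and Δx = v₀Δt + ½aΔt²; chain segment to segment.
0–5 s: v starts 5 cm/s; Δx = 5·5 + ½·-5·5² = -37.5 cm; v ends -20 cm/s.
5–11 s: v starts -20 cm/s; Δx = -20·6 + ½·-9·6² = -282 cm; v ends -74 cm/s.
11–14 s: v starts -74 cm/s; Δx = -74·3 + ½·12·3² = -168 cm; v ends -38 cm/s.
14–18 s: v starts -38 cm/s; Δx = -38·4 + ½·8·4² = -88 cm; v ends -6 cm/s.
x(18) = -8 + Σ Δx = -583.5 cm.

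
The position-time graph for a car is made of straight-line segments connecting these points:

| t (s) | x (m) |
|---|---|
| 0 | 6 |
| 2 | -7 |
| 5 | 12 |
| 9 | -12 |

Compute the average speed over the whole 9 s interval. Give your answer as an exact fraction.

Average speed = (total path length)/(elapsed time); on a piecewise-linear x-t graph the path length is Σ|Δx|.
0–2 s: |Δx| = |-7 − 6| = 13 m
2–5 s: |Δx| = |12 − -7| = 19 m
5–9 s: |Δx| = |-12 − 12| = 24 m
Total path = 56 m; average speed = 56/9 = 56/9 m/s.

56/9 m/s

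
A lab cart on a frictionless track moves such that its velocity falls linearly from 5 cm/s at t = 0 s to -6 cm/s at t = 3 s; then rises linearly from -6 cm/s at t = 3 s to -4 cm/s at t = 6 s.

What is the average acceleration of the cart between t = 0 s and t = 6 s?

Average acceleration = Δv/Δt = (-4 − 5)/(6 − 0) = -1.5 cm/s².

-1.5 cm/s²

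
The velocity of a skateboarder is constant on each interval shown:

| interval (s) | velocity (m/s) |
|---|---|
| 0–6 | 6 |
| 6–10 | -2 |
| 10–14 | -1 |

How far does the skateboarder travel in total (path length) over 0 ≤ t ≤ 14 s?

Total distance travelled is ∫|v| dt — sum the magnitudes of each area piece.
0–6 s: |6| × 6 = 36 m
6–10 s: |-2| × 4 = 8 m
10–14 s: |-1| × 4 = 4 m
Total distance = 48 m

48 m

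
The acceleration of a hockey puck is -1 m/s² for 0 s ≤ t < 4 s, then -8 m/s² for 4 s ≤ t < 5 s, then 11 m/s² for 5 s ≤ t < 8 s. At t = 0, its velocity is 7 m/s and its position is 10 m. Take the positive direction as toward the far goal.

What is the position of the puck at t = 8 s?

63.5 m

On each constant-a segment, Δv = aΔt and Δx = v₀Δt + ½aΔt²; chain segment to segment.
0–4 s: v starts 7 m/s; Δx = 7·4 + ½·-1·4² = 20 m; v ends 3 m/s.
4–5 s: v starts 3 m/s; Δx = 3·1 + ½·-8·1² = -1 m; v ends -5 m/s.
5–8 s: v starts -5 m/s; Δx = -5·3 + ½·11·3² = 34.5 m; v ends 28 m/s.
x(8) = 10 + Σ Δx = 63.5 m.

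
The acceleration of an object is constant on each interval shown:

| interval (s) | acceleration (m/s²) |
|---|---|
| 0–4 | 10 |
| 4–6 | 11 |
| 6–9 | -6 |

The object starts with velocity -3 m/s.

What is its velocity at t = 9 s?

Δv equals the area under the a-t graph; then v = v₀ + Δv.
0–4 s: 10 × 4 = 40 m/s
4–6 s: 11 × 2 = 22 m/s
6–9 s: -6 × 3 = -18 m/s
Δv = 44 m/s, so v(9) = -3 + (44) = 41 m/s.

41 m/s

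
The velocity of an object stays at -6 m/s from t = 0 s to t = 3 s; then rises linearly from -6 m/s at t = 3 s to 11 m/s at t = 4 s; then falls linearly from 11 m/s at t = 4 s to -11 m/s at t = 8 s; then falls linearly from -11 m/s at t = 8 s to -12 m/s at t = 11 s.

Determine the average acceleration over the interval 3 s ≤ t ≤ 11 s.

Average acceleration = Δv/Δt = (-12 − -6)/(11 − 3) = -0.75 m/s².

-0.75 m/s²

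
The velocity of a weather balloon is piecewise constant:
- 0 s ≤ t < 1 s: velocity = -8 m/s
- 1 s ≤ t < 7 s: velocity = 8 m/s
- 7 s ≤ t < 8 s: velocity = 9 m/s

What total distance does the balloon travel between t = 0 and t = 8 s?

65 m

Distance (not displacement) is the total path length: add the absolute areas under v-t.
0–1 s: |-8| × 1 = 8 m
1–7 s: |8| × 6 = 48 m
7–8 s: |9| × 1 = 9 m
Total distance = 65 m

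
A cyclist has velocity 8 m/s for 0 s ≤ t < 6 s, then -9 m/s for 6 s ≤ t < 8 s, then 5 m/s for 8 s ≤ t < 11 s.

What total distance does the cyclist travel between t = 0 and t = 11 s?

81 m

Total distance travelled is ∫|v| dt — sum the magnitudes of each area piece.
0–6 s: |8| × 6 = 48 m
6–8 s: |-9| × 2 = 18 m
8–11 s: |5| × 3 = 15 m
Total distance = 81 m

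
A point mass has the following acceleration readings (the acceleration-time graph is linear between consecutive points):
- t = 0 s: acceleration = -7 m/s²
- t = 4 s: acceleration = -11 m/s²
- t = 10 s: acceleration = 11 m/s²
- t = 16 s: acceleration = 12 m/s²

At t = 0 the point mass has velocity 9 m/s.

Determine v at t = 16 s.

Δv equals the area under the a-t graph; then v = v₀ + Δv.
0–4 s: ½(-7 + -11)(4) = -36 m/s
4–10 s: ½(-11 + 11)(6) = 0 m/s
10–16 s: ½(11 + 12)(6) = 69 m/s
Δv = 33 m/s, so v(16) = 9 + (33) = 42 m/s.

42 m/s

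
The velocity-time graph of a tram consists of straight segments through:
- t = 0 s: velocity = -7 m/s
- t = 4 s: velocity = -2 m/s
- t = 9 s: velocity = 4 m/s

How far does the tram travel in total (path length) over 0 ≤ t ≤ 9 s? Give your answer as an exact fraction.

Total distance travelled is ∫|v| dt — sum the magnitudes of each area piece.
0–4 s: |½(-7 + -2)(4)| = 18 m
4–9 s: v = 0 at t = 17/3 s; triangle areas 5/3 + 20/3 = 25/3 m
Total distance = 79/3 m

79/3 m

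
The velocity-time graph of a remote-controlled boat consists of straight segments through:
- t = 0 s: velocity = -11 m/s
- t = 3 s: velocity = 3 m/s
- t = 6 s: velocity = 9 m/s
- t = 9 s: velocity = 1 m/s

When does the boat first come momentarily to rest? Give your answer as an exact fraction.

v changes sign on 0–3 s (from -11 to 3); the graph is linear there, so v = 0 at t = 0 + (11)·(3 − 0)/(3 − -11) = 33/14 s.

t = 33/14 s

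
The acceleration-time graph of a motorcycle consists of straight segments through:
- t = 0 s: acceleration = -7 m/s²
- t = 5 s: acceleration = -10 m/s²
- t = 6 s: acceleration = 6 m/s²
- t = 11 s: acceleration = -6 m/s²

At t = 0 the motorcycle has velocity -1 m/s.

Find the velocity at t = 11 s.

-45.5 m/s

Δv equals the area under the a-t graph; then v = v₀ + Δv.
0–5 s: ½(-7 + -10)(5) = -42.5 m/s
5–6 s: ½(-10 + 6)(1) = -2 m/s
6–11 s: ½(6 + -6)(5) = 0 m/s
Δv = -44.5 m/s, so v(11) = -1 + (-44.5) = -45.5 m/s.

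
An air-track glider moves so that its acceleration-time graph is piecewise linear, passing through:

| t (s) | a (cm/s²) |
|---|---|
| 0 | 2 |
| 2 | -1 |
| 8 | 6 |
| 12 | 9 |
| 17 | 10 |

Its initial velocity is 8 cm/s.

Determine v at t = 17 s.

Δv equals the area under the a-t graph; then v = v₀ + Δv.
0–2 s: ½(2 + -1)(2) = 1 cm/s
2–8 s: ½(-1 + 6)(6) = 15 cm/s
8–12 s: ½(6 + 9)(4) = 30 cm/s
12–17 s: ½(9 + 10)(5) = 47.5 cm/s
Δv = 93.5 cm/s, so v(17) = 8 + (93.5) = 101.5 cm/s.

101.5 cm/s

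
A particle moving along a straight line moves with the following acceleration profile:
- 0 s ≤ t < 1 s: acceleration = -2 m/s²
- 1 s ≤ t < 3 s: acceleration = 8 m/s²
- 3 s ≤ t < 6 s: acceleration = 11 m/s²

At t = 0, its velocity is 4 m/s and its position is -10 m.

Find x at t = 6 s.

116.5 m

On each constant-a segment, Δv = aΔt and Δx = v₀Δt + ½aΔt²; chain segment to segment.
0–1 s: v starts 4 m/s; Δx = 4·1 + ½·-2·1² = 3 m; v ends 2 m/s.
1–3 s: v starts 2 m/s; Δx = 2·2 + ½·8·2² = 20 m; v ends 18 m/s.
3–6 s: v starts 18 m/s; Δx = 18·3 + ½·11·3² = 103.5 m; v ends 51 m/s.
x(6) = -10 + Σ Δx = 116.5 m.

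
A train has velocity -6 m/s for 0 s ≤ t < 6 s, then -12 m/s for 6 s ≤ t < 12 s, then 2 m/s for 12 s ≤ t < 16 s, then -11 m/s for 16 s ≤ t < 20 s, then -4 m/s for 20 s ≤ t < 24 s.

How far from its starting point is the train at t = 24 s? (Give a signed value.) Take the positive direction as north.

Displacement is the signed area under the v-t curve.
0–6 s: -6 × 6 = -36 m
6–12 s: -12 × 6 = -72 m
12–16 s: 2 × 4 = 8 m
16–20 s: -11 × 4 = -44 m
20–24 s: -4 × 4 = -16 m
Net displacement = -160 m

-160 m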